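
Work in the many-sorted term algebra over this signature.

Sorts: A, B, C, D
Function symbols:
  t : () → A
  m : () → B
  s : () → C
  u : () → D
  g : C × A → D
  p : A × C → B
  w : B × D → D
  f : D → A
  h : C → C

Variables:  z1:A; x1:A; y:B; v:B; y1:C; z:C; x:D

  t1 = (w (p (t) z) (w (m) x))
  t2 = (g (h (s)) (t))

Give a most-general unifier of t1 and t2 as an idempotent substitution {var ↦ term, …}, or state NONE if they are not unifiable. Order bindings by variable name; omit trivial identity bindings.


head clash or occurs-check failure — not unifiable

NONE (not unifiable)


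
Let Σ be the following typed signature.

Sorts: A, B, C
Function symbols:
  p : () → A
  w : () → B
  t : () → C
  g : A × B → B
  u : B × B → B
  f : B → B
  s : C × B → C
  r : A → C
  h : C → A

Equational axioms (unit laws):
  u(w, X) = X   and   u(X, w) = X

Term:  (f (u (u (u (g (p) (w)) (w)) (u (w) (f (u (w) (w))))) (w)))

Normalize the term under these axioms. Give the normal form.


1. (f (u (u (u (g (p) (w)) (w)) (u (w) (f (u (w) (w))))) (w)))  →  (f (u (u (g (p) (w)) (w)) (u (w) (f (u (w) (w))))))
2. (f (u (u (g (p) (w)) (w)) (u (w) (f (u (w) (w))))))  →  (f (u (g (p) (w)) (u (w) (f (u (w) (w))))))
3. (f (u (g (p) (w)) (u (w) (f (u (w) (w))))))  →  (f (u (g (p) (w)) (f (u (w) (w)))))
4. (f (u (g (p) (w)) (f (u (w) (w)))))  →  (f (u (g (p) (w)) (f (w))))

normal form = (f (u (g (p) (w)) (f (w))))


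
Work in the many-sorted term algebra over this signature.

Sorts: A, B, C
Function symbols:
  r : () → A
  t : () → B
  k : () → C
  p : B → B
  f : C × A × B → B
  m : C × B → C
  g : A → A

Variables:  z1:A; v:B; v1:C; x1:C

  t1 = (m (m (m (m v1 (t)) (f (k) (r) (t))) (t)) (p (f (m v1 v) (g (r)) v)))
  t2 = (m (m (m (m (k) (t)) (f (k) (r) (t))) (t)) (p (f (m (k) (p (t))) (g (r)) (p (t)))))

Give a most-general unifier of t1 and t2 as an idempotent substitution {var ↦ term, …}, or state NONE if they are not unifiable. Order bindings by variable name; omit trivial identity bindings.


{v ↦ (p (t)), v1 ↦ (k)}


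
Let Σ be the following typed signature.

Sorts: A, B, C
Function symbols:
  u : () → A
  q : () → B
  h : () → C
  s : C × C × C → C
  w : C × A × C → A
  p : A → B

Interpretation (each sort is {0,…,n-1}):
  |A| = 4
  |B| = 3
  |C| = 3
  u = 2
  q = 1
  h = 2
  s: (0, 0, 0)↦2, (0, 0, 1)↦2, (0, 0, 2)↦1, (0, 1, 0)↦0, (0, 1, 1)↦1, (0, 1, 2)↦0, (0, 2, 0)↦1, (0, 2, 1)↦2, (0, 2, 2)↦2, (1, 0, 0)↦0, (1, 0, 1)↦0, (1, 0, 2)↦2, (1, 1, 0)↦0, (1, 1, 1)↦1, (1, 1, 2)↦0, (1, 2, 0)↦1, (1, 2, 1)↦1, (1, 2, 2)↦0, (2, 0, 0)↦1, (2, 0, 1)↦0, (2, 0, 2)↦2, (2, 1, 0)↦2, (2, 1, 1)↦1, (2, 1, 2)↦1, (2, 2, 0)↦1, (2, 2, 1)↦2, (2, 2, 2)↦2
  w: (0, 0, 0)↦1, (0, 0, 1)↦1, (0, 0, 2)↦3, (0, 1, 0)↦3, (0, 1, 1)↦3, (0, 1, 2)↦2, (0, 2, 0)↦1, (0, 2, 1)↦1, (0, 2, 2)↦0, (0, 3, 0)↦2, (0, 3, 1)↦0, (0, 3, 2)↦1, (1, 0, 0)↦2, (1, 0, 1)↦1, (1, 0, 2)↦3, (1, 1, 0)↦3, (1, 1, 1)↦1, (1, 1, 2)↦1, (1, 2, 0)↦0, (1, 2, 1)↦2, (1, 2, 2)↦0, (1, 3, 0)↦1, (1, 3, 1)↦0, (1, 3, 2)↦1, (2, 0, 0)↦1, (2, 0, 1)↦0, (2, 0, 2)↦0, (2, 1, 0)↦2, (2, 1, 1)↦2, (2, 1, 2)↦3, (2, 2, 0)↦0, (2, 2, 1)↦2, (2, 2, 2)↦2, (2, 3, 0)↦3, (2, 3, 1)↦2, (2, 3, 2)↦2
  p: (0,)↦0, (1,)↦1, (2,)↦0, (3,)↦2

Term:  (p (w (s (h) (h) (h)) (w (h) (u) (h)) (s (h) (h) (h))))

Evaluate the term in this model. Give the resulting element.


  h = 2
  h = 2
  h = 2
  (s (h) (h) (h)) = s(2, 2, 2) = 2
  h = 2
  u = 2
  h = 2
  (w (h) (u) (h)) = w(2, 2, 2) = 2
  h = 2
  h = 2
  h = 2
  (s (h) (h) (h)) = s(2, 2, 2) = 2
  (w (s (h) (h) (h)) (w (h) (u) (h)) (s (h) (h) (h))) = w(2, 2, 2) = 2
  (p (w (s (h) (h) (h)) (w (h) (u) (h)) (s (h) (h) (h)))) = p(2,) = 0

value = 0


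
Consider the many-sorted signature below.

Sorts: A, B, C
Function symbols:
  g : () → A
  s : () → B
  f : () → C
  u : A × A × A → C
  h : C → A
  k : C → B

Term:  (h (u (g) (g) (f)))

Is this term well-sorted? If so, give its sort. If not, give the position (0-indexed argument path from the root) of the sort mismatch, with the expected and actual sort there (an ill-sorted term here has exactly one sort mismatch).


    (g) : A
    (g) : A
    (f) : C
  (u (g) (g) (f)) : ✗ arg 2 at [0, 2] has sort C, expected A

ill-sorted at position [0, 2]: expected A, got C


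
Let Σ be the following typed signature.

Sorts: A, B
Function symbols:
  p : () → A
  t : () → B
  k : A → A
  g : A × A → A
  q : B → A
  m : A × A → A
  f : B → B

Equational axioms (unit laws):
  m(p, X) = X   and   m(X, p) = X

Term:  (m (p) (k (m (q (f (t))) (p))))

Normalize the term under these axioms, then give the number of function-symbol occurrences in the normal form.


size = 4

1. (m (p) (k (m (q (f (t))) (p))))  →  (k (m (q (f (t))) (p)))
2. (k (m (q (f (t))) (p)))  →  (k (q (f (t))))
normal form: (k (q (f (t))))


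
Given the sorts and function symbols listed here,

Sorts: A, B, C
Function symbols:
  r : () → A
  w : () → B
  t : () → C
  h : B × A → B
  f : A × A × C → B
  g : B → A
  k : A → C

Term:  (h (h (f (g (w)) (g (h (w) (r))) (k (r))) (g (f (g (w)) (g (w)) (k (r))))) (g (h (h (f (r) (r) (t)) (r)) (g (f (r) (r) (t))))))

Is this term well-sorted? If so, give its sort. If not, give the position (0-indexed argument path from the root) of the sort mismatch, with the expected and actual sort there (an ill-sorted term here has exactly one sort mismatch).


        (w) : B
      (g (w)) : A
          (w) : B
          (r) : A
        (h (w) (r)) : B
      (g (h (w) (r))) : A
        (r) : A
      (k (r)) : C
    (f (g (w)) (g (h (w) (r))) (k (r))) : B
          (w) : B
        (g (w)) : A
          (w) : B
        (g (w)) : A
          (r) : A
        (k (r)) : C
      (f (g (w)) (g (w)) (k (r))) : B
    (g (f (g (w)) (g (w)) (k (r)))) : A
  (h (f (g (w)) (g (h (w) (r))) (k (r))) (g (f (g (w)) (g (w)) (k (r))))) : B
          (r) : A
          (r) : A
          (t) : C
        (f (r) (r) (t)) : B
        (r) : A
      (h (f (r) (r) (t)) (r)) : B
          (r) : A
          (r) : A
          (t) : C
        (f (r) (r) (t)) : B
      (g (f (r) (r) (t))) : A
    (h (h (f (r) (r) (t)) (r)) (g (f (r) (r) (t)))) : B
  (g (h (h (f (r) (r) (t)) (r)) (g (f (r) (r) (t))))) : A
(h (h (f (g (w)) (g (h (w) (r))) (k (r))) (g (f (g (w)) (g (w)) (k (r))))) (g (h (h (f (r) (r) (t)) (r)) (g (f (r) (r) (t)))))) : B

well-sorted; sort = B


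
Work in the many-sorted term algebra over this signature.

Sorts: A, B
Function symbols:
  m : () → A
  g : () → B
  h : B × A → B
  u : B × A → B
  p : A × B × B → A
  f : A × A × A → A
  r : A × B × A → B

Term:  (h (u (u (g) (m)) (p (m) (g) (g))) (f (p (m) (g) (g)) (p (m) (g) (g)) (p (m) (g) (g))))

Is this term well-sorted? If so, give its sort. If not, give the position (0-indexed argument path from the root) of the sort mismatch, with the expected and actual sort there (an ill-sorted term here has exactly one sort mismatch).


well-sorted; sort = B

      (g) : B
      (m) : A
    (u (g) (m)) : B
      (m) : A
      (g) : B
      (g) : B
    (p (m) (g) (g)) : A
  (u (u (g) (m)) (p (m) (g) (g))) : B
      (m) : A
      (g) : B
      (g) : B
    (p (m) (g) (g)) : A
      (m) : A
      (g) : B
      (g) : B
    (p (m) (g) (g)) : A
      (m) : A
      (g) : B
      (g) : B
    (p (m) (g) (g)) : A
  (f (p (m) (g) (g)) (p (m) (g) (g)) (p (m) (g) (g))) : A
(h (u (u (g) (m)) (p (m) (g) (g))) (f (p (m) (g) (g)) (p (m) (g) (g)) (p (m) (g) (g)))) : B


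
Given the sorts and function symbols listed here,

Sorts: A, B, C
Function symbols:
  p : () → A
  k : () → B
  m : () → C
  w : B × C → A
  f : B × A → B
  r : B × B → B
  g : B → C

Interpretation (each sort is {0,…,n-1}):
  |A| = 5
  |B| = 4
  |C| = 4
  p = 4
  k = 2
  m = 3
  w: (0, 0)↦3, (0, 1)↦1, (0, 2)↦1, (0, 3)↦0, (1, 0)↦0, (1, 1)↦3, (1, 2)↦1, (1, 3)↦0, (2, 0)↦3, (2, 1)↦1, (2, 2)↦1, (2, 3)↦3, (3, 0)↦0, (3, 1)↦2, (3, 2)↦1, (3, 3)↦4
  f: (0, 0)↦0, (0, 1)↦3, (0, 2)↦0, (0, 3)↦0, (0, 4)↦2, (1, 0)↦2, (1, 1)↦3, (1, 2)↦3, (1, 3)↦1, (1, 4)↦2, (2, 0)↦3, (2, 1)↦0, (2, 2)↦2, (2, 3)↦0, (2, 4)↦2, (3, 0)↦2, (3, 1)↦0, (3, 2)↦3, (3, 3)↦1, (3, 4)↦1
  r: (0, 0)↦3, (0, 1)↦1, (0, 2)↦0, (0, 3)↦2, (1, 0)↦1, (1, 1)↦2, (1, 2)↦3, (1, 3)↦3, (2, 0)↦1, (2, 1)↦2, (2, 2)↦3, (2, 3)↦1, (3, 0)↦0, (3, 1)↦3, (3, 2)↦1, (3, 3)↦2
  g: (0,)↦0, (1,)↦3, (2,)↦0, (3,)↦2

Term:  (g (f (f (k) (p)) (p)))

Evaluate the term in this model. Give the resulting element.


value = 0

  k = 2
  p = 4
  (f (k) (p)) = f(2, 4) = 2
  p = 4
  (f (f (k) (p)) (p)) = f(2, 4) = 2
  (g (f (f (k) (p)) (p))) = g(2,) = 0


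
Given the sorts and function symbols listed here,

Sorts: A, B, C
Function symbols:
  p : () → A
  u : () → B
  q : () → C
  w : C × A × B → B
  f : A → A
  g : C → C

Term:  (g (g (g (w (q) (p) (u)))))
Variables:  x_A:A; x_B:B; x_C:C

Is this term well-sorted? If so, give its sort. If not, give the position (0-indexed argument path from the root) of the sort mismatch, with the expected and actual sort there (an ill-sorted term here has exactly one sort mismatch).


        (q) : C
        (p) : A
        (u) : B
      (w (q) (p) (u)) : B
    (g (w (q) (p) (u))) : ✗ arg 0 at [0, 0, 0] has sort B, expected C

ill-sorted at position [0, 0, 0]: expected C, got B


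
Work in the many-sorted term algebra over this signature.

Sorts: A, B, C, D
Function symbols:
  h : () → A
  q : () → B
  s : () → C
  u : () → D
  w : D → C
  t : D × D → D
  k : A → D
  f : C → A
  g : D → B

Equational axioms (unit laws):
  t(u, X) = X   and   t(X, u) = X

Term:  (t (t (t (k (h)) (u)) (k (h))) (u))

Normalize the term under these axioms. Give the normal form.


normal form = (t (k (h)) (k (h)))

1. (t (t (t (k (h)) (u)) (k (h))) (u))  →  (t (t (k (h)) (u)) (k (h)))
2. (t (t (k (h)) (u)) (k (h)))  →  (t (k (h)) (k (h)))


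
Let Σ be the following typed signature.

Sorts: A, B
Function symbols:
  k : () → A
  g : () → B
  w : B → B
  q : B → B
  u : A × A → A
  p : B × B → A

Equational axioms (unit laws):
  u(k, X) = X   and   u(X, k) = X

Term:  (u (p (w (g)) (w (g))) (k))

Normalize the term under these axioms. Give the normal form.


normal form = (p (w (g)) (w (g)))

1. (u (p (w (g)) (w (g))) (k))  →  (p (w (g)) (w (g)))


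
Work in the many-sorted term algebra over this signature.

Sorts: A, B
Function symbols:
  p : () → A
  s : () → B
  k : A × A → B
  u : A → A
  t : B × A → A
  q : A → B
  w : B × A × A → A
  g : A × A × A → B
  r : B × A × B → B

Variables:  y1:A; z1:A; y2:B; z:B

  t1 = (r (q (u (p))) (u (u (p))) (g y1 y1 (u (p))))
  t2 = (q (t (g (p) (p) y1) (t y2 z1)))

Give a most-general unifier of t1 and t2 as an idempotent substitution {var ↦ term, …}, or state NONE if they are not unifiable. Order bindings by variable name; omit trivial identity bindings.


head clash or occurs-check failure — not unifiable

NONE (not unifiable)


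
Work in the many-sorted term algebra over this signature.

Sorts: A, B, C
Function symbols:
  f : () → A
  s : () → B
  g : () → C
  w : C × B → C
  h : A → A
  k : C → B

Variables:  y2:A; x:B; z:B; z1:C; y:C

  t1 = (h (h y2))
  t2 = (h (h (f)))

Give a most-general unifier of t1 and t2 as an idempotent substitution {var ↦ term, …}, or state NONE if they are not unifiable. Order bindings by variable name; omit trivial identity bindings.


{y2 ↦ (f)}


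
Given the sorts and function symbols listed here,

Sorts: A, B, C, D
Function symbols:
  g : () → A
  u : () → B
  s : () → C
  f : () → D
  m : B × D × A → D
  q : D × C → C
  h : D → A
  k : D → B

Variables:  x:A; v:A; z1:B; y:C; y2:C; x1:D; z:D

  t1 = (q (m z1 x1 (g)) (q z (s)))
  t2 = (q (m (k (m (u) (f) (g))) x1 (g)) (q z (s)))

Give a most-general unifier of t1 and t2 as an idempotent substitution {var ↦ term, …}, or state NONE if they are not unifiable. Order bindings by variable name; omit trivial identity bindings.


{z1 ↦ (k (m (u) (f) (g)))}


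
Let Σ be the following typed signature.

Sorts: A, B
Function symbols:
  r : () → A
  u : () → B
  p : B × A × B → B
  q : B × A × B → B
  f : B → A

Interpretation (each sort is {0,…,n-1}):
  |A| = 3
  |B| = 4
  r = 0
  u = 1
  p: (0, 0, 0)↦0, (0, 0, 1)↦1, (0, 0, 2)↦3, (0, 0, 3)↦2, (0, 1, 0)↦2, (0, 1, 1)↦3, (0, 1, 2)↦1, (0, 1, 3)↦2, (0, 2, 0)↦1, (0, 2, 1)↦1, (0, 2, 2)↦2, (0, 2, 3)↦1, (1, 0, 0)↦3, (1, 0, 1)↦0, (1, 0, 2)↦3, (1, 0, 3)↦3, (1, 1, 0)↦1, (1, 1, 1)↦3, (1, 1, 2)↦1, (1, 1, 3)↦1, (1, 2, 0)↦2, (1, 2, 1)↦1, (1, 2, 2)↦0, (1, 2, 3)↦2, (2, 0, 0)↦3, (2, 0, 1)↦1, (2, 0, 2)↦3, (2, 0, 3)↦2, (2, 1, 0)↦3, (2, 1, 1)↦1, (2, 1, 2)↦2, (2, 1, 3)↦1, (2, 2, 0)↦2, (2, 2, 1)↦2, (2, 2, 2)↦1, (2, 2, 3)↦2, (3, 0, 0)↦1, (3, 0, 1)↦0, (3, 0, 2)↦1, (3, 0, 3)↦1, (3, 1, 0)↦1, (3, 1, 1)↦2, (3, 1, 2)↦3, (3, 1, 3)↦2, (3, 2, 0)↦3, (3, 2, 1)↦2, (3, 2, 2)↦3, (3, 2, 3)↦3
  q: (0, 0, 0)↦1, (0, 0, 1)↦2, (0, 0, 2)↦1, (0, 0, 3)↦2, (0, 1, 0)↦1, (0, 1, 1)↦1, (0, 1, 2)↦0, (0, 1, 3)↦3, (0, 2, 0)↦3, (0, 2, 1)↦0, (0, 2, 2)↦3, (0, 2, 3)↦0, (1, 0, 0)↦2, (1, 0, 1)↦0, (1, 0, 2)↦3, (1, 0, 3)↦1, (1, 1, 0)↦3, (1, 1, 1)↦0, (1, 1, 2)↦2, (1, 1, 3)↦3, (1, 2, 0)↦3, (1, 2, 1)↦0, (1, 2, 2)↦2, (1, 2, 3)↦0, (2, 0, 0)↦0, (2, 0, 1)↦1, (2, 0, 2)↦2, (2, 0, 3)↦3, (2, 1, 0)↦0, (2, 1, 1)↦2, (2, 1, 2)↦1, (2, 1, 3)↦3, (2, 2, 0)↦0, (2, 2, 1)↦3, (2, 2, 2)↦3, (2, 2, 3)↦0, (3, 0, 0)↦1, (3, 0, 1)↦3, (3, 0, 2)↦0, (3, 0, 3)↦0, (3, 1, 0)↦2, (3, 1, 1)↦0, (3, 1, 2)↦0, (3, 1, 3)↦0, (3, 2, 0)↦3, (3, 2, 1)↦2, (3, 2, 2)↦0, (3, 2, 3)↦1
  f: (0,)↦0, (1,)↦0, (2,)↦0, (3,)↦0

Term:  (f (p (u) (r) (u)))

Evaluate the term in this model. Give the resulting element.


  u = 1
  r = 0
  u = 1
  (p (u) (r) (u)) = p(1, 0, 1) = 0
  (f (p (u) (r) (u))) = f(0,) = 0

value = 0


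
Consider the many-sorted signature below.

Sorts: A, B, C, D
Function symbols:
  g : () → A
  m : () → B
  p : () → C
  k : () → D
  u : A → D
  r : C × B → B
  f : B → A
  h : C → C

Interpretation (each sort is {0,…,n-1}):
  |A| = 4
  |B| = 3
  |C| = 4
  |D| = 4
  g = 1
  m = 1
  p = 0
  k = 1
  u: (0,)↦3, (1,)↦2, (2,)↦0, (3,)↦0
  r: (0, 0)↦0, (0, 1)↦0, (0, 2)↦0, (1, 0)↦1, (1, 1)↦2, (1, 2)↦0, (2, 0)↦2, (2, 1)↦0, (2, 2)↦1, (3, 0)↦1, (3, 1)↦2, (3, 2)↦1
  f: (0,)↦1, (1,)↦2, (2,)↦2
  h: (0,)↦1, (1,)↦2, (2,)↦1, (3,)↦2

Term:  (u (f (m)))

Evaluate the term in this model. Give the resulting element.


value = 0

  m = 1
  (f (m)) = f(1,) = 2
  (u (f (m))) = u(2,) = 0


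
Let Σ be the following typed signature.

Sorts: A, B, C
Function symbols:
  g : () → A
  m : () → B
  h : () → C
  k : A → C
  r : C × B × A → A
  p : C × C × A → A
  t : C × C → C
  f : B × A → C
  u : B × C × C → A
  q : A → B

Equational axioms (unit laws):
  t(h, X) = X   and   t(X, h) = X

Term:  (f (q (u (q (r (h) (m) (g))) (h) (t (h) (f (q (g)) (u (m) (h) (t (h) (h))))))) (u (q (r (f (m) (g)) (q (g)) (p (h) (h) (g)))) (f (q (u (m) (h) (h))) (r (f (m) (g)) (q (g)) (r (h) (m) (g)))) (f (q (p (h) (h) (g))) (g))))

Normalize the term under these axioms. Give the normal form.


normal form = (f (q (u (q (r (h) (m) (g))) (h) (f (q (g)) (u (m) (h) (h))))) (u (q (r (f (m) (g)) (q (g)) (p (h) (h) (g)))) (f (q (u (m) (h) (h))) (r (f (m) (g)) (q (g)) (r (h) (m) (g)))) (f (q (p (h) (h) (g))) (g))))

1. (f (q (u (q (r (h) (m) (g))) (h) (t (h) (f (q (g)) (u (m) (h) (t (h) (h))))))) (u (q (r (f (m) (g)) (q (g)) (p (h) (h) (g)))) (f (q (u (m) (h) (h))) (r (f (m) (g)) (q (g)) (r (h) (m) (g)))) (f (q (p (h) (h) (g))) (g))))  →  (f (q (u (q (r (h) (m) (g))) (h) (f (q (g)) (u (m) (h) (t (h) (h)))))) (u (q (r (f (m) (g)) (q (g)) (p (h) (h) (g)))) (f (q (u (m) (h) (h))) (r (f (m) (g)) (q (g)) (r (h) (m) (g)))) (f (q (p (h) (h) (g))) (g))))
2. (f (q (u (q (r (h) (m) (g))) (h) (f (q (g)) (u (m) (h) (t (h) (h)))))) (u (q (r (f (m) (g)) (q (g)) (p (h) (h) (g)))) (f (q (u (m) (h) (h))) (r (f (m) (g)) (q (g)) (r (h) (m) (g)))) (f (q (p (h) (h) (g))) (g))))  →  (f (q (u (q (r (h) (m) (g))) (h) (f (q (g)) (u (m) (h) (h))))) (u (q (r (f (m) (g)) (q (g)) (p (h) (h) (g)))) (f (q (u (m) (h) (h))) (r (f (m) (g)) (q (g)) (r (h) (m) (g)))) (f (q (p (h) (h) (g))) (g))))


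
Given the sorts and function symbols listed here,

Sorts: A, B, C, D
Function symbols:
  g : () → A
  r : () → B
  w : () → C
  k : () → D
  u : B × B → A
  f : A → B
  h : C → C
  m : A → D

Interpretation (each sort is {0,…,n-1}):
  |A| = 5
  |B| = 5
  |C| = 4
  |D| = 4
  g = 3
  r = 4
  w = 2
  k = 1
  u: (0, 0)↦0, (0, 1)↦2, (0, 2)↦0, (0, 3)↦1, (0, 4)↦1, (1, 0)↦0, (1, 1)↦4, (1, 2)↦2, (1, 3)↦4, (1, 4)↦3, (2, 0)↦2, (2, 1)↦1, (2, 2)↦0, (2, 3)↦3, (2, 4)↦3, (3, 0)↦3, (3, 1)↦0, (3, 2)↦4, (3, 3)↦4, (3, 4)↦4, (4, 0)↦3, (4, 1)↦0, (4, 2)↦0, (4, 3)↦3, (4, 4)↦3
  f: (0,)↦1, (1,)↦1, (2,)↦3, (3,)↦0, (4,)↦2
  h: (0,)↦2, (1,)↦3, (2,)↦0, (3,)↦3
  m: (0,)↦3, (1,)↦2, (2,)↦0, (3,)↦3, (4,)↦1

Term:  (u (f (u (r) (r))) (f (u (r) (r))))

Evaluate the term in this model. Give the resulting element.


value = 0

  r = 4
  r = 4
  (u (r) (r)) = u(4, 4) = 3
  (f (u (r) (r))) = f(3,) = 0
  r = 4
  r = 4
  (u (r) (r)) = u(4, 4) = 3
  (f (u (r) (r))) = f(3,) = 0
  (u (f (u (r) (r))) (f (u (r) (r)))) = u(0, 0) = 0


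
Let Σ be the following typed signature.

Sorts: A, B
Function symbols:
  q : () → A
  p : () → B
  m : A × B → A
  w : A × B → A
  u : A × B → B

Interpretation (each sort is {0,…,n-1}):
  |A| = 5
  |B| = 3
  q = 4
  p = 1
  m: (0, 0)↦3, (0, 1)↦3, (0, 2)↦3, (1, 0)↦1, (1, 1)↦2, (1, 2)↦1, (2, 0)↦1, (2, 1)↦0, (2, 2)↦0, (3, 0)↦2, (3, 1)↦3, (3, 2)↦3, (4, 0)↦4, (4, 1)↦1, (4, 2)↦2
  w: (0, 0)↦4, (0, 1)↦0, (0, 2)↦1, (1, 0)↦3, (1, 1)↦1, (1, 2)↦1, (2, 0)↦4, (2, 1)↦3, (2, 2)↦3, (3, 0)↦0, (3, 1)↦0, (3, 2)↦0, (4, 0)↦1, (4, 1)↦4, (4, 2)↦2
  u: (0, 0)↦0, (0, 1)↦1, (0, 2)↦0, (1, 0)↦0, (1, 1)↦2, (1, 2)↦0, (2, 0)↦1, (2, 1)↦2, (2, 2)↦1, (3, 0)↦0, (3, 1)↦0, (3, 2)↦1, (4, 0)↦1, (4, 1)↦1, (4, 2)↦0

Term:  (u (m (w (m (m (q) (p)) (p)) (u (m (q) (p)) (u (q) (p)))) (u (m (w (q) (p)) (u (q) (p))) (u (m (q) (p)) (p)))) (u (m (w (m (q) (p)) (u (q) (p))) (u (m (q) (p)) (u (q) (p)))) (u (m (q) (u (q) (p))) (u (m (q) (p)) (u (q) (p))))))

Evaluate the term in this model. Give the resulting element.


  q = 4
  p = 1
  (m (q) (p)) = m(4, 1) = 1
  p = 1
  (m (m (q) (p)) (p)) = m(1, 1) = 2
  q = 4
  p = 1
  (m (q) (p)) = m(4, 1) = 1
  q = 4
  p = 1
  (u (q) (p)) = u(4, 1) = 1
  (u (m (q) (p)) (u (q) (p))) = u(1, 1) = 2
  (w (m (m (q) (p)) (p)) (u (m (q) (p)) (u (q) (p)))) = w(2, 2) = 3
  q = 4
  p = 1
  (w (q) (p)) = w(4, 1) = 4
  q = 4
  p = 1
  (u (q) (p)) = u(4, 1) = 1
  (m (w (q) (p)) (u (q) (p))) = m(4, 1) = 1
  q = 4
  p = 1
  (m (q) (p)) = m(4, 1) = 1
  p = 1
  (u (m (q) (p)) (p)) = u(1, 1) = 2
  (u (m (w (q) (p)) (u (q) (p))) (u (m (q) (p)) (p))) = u(1, 2) = 0
  (m (w (m (m (q) (p)) (p)) (u (m (q) (p)) (u (q) (p)))) (u (m (w (q) (p)) (u (q) (p))) (u (m (q) (p)) (p)))) = m(3, 0) = 2
  q = 4
  p = 1
  (m (q) (p)) = m(4, 1) = 1
  q = 4
  p = 1
  (u (q) (p)) = u(4, 1) = 1
  (w (m (q) (p)) (u (q) (p))) = w(1, 1) = 1
  q = 4
  p = 1
  (m (q) (p)) = m(4, 1) = 1
  q = 4
  p = 1
  (u (q) (p)) = u(4, 1) = 1
  (u (m (q) (p)) (u (q) (p))) = u(1, 1) = 2
  (m (w (m (q) (p)) (u (q) (p))) (u (m (q) (p)) (u (q) (p)))) = m(1, 2) = 1
  q = 4
  q = 4
  p = 1
  (u (q) (p)) = u(4, 1) = 1
  (m (q) (u (q) (p))) = m(4, 1) = 1
  q = 4
  p = 1
  (m (q) (p)) = m(4, 1) = 1
  q = 4
  p = 1
  (u (q) (p)) = u(4, 1) = 1
  (u (m (q) (p)) (u (q) (p))) = u(1, 1) = 2
  (u (m (q) (u (q) (p))) (u (m (q) (p)) (u (q) (p)))) = u(1, 2) = 0
  (u (m (w (m (q) (p)) (u (q) (p))) (u (m (q) (p)) (u (q) (p)))) (u (m (q) (u (q) (p))) (u (m (q) (p)) (u (q) (p))))) = u(1, 0) = 0
  (u (m (w (m (m (q) (p)) (p)) (u (m (q) (p)) (u (q) (p)))) (u (m (w (q) (p)) (u (q) (p))) (u (m (q) (p)) (p)))) (u (m (w (m (q) (p)) (u (q) (p))) (u (m (q) (p)) (u (q) (p)))) (u (m (q) (u (q) (p))) (u (m (q) (p)) (u (q) (p)))))) = u(2, 0) = 1

value = 1


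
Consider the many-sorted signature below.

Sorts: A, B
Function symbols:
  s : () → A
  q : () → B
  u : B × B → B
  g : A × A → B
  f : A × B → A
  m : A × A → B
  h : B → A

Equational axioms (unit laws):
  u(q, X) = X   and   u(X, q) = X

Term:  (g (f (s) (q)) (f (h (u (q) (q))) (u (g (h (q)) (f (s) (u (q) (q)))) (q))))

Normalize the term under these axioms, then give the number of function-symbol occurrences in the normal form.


size = 13

1. (g (f (s) (q)) (f (h (u (q) (q))) (u (g (h (q)) (f (s) (u (q) (q)))) (q))))  →  (g (f (s) (q)) (f (h (q)) (u (g (h (q)) (f (s) (u (q) (q)))) (q))))
2. (g (f (s) (q)) (f (h (q)) (u (g (h (q)) (f (s) (u (q) (q)))) (q))))  →  (g (f (s) (q)) (f (h (q)) (g (h (q)) (f (s) (u (q) (q))))))
3. (g (f (s) (q)) (f (h (q)) (g (h (q)) (f (s) (u (q) (q))))))  →  (g (f (s) (q)) (f (h (q)) (g (h (q)) (f (s) (q)))))
normal form: (g (f (s) (q)) (f (h (q)) (g (h (q)) (f (s) (q)))))


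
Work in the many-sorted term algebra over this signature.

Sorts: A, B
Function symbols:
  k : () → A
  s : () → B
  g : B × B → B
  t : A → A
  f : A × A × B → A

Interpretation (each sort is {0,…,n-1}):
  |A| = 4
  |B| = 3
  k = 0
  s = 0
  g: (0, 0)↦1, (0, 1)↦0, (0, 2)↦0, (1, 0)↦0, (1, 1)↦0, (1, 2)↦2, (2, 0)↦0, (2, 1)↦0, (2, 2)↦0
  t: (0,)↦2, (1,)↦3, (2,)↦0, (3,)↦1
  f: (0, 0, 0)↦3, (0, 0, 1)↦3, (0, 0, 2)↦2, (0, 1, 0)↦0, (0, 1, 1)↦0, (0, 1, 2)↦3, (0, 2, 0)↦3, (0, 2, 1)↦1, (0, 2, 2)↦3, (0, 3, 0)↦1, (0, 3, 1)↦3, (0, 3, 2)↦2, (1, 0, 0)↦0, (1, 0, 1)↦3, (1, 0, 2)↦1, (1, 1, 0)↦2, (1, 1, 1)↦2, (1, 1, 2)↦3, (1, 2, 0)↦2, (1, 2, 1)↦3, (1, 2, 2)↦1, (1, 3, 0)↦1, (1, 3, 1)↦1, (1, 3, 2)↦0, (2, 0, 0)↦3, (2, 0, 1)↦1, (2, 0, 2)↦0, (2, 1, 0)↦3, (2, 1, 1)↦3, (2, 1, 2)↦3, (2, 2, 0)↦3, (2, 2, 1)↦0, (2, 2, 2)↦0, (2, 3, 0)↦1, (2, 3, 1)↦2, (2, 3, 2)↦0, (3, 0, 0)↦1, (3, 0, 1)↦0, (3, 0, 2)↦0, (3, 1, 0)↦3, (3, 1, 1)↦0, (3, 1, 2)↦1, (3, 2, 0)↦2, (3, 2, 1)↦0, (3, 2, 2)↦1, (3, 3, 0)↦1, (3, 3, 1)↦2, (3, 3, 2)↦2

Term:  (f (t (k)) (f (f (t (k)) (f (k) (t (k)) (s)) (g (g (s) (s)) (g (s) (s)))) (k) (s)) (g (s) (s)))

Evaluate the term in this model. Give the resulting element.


  k = 0
  (t (k)) = t(0,) = 2
  k = 0
  (t (k)) = t(0,) = 2
  k = 0
  k = 0
  (t (k)) = t(0,) = 2
  s = 0
  (f (k) (t (k)) (s)) = f(0, 2, 0) = 3
  s = 0
  s = 0
  (g (s) (s)) = g(0, 0) = 1
  s = 0
  s = 0
  (g (s) (s)) = g(0, 0) = 1
  (g (g (s) (s)) (g (s) (s))) = g(1, 1) = 0
  (f (t (k)) (f (k) (t (k)) (s)) (g (g (s) (s)) (g (s) (s)))) = f(2, 3, 0) = 1
  k = 0
  s = 0
  (f (f (t (k)) (f (k) (t (k)) (s)) (g (g (s) (s)) (g (s) (s)))) (k) (s)) = f(1, 0, 0) = 0
  s = 0
  s = 0
  (g (s) (s)) = g(0, 0) = 1
  (f (t (k)) (f (f (t (k)) (f (k) (t (k)) (s)) (g (g (s) (s)) (g (s) (s)))) (k) (s)) (g (s) (s))) = f(2, 0, 1) = 1

value = 1


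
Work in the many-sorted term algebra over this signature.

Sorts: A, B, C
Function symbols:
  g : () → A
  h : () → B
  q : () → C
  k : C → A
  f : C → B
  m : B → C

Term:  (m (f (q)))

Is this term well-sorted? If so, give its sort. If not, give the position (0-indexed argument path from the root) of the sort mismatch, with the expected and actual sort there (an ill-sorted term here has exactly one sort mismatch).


well-sorted; sort = C

    (q) : C
  (f (q)) : B
(m (f (q))) : C


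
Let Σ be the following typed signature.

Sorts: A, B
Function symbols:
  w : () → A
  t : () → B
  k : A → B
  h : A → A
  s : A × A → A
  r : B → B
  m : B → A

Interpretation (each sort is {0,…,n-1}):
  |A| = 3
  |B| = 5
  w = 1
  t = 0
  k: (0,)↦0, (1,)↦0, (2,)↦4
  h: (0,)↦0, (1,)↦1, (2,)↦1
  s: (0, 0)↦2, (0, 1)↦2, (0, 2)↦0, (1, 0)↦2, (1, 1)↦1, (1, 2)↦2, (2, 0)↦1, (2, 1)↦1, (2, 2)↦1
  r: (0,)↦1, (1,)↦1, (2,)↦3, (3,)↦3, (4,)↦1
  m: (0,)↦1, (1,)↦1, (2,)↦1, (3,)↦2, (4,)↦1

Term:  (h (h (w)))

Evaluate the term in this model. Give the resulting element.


value = 1

  w = 1
  (h (w)) = h(1,) = 1
  (h (h (w))) = h(1,) = 1


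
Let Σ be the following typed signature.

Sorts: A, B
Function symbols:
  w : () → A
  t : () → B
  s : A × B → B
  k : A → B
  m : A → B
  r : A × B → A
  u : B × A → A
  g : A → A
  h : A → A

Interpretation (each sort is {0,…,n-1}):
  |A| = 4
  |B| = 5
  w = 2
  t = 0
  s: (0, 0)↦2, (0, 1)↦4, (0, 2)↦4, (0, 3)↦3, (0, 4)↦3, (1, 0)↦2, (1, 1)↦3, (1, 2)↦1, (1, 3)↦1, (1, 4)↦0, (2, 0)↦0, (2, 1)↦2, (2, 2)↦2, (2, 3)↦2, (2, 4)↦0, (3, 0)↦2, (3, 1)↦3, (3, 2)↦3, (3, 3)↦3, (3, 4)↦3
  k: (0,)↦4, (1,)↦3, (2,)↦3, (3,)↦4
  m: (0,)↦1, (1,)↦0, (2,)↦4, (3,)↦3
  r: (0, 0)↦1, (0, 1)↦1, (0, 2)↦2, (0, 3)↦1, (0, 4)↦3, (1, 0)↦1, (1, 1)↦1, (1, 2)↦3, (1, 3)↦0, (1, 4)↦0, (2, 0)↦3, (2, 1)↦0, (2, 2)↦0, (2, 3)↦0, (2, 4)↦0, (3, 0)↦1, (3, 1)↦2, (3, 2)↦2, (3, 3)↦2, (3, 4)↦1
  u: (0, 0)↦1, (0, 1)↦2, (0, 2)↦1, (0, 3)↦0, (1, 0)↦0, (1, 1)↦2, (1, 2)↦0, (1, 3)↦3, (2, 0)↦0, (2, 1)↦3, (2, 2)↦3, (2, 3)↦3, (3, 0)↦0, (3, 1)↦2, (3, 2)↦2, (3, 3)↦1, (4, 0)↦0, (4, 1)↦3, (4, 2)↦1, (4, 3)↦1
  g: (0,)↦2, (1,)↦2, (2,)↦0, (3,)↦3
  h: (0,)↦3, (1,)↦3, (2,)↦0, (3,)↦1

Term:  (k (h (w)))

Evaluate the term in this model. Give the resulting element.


  w = 2
  (h (w)) = h(2,) = 0
  (k (h (w))) = k(0,) = 4

value = 4


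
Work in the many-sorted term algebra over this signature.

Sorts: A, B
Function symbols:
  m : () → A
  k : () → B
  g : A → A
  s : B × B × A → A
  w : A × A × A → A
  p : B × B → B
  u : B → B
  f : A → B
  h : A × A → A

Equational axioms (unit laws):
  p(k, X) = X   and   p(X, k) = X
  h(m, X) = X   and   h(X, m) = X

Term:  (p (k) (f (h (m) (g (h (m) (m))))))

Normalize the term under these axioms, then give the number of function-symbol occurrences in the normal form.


1. (p (k) (f (h (m) (g (h (m) (m))))))  →  (f (h (m) (g (h (m) (m)))))
2. (f (h (m) (g (h (m) (m)))))  →  (f (g (h (m) (m))))
3. (f (g (h (m) (m))))  →  (f (g (m)))
normal form: (f (g (m)))

size = 3


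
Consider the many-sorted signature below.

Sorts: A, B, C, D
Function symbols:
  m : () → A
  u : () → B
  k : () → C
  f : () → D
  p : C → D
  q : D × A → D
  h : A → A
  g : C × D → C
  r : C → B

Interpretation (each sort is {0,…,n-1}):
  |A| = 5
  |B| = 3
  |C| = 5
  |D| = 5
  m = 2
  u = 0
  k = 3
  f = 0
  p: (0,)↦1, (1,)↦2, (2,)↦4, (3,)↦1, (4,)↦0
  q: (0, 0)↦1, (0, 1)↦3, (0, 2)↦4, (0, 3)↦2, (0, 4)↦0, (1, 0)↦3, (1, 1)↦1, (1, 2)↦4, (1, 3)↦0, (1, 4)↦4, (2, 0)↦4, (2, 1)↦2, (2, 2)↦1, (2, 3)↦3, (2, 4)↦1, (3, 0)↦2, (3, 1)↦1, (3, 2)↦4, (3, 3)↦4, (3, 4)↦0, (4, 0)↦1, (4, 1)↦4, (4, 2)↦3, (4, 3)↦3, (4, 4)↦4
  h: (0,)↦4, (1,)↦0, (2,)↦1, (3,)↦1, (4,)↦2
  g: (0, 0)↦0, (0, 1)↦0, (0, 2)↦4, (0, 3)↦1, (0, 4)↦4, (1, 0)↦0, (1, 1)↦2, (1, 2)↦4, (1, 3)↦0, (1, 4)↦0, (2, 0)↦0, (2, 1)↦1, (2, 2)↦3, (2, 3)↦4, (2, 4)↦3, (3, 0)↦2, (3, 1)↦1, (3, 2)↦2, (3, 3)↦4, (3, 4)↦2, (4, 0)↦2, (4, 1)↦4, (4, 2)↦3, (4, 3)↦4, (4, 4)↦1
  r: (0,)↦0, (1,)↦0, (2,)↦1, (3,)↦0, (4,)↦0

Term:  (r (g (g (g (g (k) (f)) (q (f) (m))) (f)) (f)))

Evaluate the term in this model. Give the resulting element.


  k = 3
  f = 0
  (g (k) (f)) = g(3, 0) = 2
  f = 0
  m = 2
  (q (f) (m)) = q(0, 2) = 4
  (g (g (k) (f)) (q (f) (m))) = g(2, 4) = 3
  f = 0
  (g (g (g (k) (f)) (q (f) (m))) (f)) = g(3, 0) = 2
  f = 0
  (g (g (g (g (k) (f)) (q (f) (m))) (f)) (f)) = g(2, 0) = 0
  (r (g (g (g (g (k) (f)) (q (f) (m))) (f)) (f))) = r(0,) = 0

value = 0


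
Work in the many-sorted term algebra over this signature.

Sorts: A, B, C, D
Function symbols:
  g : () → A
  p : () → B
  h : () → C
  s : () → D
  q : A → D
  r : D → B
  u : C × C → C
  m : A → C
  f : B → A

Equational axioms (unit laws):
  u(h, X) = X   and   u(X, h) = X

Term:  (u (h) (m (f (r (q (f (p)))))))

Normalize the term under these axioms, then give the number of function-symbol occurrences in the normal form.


size = 6

1. (u (h) (m (f (r (q (f (p)))))))  →  (m (f (r (q (f (p))))))
normal form: (m (f (r (q (f (p))))))


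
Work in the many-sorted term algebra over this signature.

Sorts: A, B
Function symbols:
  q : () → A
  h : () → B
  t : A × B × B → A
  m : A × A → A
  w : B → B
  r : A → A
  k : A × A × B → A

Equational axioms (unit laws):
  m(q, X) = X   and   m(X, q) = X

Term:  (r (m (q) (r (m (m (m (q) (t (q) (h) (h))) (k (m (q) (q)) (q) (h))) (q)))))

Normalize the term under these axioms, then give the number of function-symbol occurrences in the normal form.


size = 11

1. (r (m (q) (r (m (m (m (q) (t (q) (h) (h))) (k (m (q) (q)) (q) (h))) (q)))))  →  (r (r (m (m (m (q) (t (q) (h) (h))) (k (m (q) (q)) (q) (h))) (q))))
2. (r (r (m (m (m (q) (t (q) (h) (h))) (k (m (q) (q)) (q) (h))) (q))))  →  (r (r (m (m (q) (t (q) (h) (h))) (k (m (q) (q)) (q) (h)))))
3. (r (r (m (m (q) (t (q) (h) (h))) (k (m (q) (q)) (q) (h)))))  →  (r (r (m (t (q) (h) (h)) (k (m (q) (q)) (q) (h)))))
4. (r (r (m (t (q) (h) (h)) (k (m (q) (q)) (q) (h)))))  →  (r (r (m (t (q) (h) (h)) (k (q) (q) (h)))))
normal form: (r (r (m (t (q) (h) (h)) (k (q) (q) (h)))))


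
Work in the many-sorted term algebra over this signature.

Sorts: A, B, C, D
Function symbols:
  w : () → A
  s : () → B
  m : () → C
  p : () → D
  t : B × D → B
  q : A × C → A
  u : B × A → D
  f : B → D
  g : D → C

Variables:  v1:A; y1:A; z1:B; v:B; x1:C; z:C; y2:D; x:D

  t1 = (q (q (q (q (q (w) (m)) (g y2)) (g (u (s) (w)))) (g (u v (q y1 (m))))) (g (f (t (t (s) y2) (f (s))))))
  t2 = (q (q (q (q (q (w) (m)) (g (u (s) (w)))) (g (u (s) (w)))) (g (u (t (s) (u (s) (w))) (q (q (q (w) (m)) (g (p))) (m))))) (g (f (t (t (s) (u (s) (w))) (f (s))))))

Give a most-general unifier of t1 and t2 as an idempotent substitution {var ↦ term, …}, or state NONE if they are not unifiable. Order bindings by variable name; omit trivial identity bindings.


{v ↦ (t (s) (u (s) (w))), y1 ↦ (q (q (w) (m)) (g (p))), y2 ↦ (u (s) (w))}


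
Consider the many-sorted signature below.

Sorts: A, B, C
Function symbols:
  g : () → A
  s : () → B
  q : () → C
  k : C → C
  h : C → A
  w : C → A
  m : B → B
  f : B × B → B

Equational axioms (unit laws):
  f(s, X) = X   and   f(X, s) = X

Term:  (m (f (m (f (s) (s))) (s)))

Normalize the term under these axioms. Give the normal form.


1. (m (f (m (f (s) (s))) (s)))  →  (m (m (f (s) (s))))
2. (m (m (f (s) (s))))  →  (m (m (s)))

normal form = (m (m (s)))


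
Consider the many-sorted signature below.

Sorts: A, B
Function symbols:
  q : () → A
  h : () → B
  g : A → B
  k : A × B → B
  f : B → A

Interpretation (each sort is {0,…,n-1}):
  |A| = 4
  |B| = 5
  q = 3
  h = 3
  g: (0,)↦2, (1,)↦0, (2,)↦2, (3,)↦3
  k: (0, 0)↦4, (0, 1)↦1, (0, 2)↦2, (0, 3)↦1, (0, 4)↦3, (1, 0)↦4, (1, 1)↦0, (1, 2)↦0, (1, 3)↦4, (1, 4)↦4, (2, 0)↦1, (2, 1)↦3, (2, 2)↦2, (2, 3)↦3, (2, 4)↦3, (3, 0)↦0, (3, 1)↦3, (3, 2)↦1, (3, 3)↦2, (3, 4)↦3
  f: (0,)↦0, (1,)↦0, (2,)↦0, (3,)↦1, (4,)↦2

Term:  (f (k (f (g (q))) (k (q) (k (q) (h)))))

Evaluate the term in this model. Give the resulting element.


value = 0

  q = 3
  (g (q)) = g(3,) = 3
  (f (g (q))) = f(3,) = 1
  q = 3
  q = 3
  h = 3
  (k (q) (h)) = k(3, 3) = 2
  (k (q) (k (q) (h))) = k(3, 2) = 1
  (k (f (g (q))) (k (q) (k (q) (h)))) = k(1, 1) = 0
  (f (k (f (g (q))) (k (q) (k (q) (h))))) = f(0,) = 0


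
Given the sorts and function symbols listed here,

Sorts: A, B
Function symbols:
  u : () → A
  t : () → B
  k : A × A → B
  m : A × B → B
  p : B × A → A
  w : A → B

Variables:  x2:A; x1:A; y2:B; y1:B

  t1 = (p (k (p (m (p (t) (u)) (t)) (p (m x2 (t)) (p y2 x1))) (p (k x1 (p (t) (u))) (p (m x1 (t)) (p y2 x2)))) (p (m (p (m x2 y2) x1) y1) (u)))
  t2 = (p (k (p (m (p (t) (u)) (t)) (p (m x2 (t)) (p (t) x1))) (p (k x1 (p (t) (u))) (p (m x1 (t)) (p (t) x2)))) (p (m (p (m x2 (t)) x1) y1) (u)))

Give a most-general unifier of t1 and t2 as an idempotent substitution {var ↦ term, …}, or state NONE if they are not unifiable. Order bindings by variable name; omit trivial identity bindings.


{y2 ↦ (t)}


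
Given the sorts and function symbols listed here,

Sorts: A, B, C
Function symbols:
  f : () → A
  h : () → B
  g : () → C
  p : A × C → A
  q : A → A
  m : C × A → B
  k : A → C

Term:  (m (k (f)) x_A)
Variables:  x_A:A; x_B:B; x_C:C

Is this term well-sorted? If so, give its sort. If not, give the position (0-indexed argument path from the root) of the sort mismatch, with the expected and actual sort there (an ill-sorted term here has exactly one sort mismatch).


    (f) : A
  (k (f)) : C
  x_A : A
(m (k (f)) x_A) : B

well-sorted; sort = B


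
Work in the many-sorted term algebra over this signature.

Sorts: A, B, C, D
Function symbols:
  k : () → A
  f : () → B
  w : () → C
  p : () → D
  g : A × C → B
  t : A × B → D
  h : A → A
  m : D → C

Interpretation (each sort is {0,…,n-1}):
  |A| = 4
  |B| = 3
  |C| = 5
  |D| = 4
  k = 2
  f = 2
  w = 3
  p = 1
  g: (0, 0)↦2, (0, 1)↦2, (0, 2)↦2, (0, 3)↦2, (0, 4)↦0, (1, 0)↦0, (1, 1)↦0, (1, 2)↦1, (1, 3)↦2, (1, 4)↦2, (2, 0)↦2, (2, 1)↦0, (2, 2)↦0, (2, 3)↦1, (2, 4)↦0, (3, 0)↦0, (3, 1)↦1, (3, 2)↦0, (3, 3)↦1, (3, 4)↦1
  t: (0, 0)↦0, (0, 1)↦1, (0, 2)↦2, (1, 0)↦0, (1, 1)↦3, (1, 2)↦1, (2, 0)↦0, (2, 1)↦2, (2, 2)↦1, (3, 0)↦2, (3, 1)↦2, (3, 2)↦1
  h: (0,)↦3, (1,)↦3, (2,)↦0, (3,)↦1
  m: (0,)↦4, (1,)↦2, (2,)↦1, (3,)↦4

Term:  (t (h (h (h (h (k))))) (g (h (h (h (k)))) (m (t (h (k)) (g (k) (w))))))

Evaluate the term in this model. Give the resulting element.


value = 2

  k = 2
  (h (k)) = h(2,) = 0
  (h (h (k))) = h(0,) = 3
  (h (h (h (k)))) = h(3,) = 1
  (h (h (h (h (k))))) = h(1,) = 3
  k = 2
  (h (k)) = h(2,) = 0
  (h (h (k))) = h(0,) = 3
  (h (h (h (k)))) = h(3,) = 1
  k = 2
  (h (k)) = h(2,) = 0
  k = 2
  w = 3
  (g (k) (w)) = g(2, 3) = 1
  (t (h (k)) (g (k) (w))) = t(0, 1) = 1
  (m (t (h (k)) (g (k) (w)))) = m(1,) = 2
  (g (h (h (h (k)))) (m (t (h (k)) (g (k) (w))))) = g(1, 2) = 1
  (t (h (h (h (h (k))))) (g (h (h (h (k)))) (m (t (h (k)) (g (k) (w)))))) = t(3, 1) = 2


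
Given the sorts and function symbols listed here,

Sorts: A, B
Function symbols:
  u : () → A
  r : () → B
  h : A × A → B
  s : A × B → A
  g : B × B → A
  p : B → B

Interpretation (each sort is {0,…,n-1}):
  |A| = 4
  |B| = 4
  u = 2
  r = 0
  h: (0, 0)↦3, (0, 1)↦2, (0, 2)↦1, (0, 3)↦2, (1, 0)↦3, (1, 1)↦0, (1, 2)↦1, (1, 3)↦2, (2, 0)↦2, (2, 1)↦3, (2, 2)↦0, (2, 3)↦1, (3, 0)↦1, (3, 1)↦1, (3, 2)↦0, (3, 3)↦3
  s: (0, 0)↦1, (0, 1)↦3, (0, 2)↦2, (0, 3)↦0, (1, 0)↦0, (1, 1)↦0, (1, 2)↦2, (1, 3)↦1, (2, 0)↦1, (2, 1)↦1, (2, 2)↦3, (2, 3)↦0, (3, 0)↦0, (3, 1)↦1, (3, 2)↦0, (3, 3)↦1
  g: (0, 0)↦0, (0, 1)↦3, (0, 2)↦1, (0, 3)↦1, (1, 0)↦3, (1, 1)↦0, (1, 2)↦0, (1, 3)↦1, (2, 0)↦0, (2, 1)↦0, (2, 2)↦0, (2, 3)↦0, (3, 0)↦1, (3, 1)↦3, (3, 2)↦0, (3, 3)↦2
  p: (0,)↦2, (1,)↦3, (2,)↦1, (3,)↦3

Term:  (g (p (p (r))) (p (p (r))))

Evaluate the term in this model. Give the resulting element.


value = 0

  r = 0
  (p (r)) = p(0,) = 2
  (p (p (r))) = p(2,) = 1
  r = 0
  (p (r)) = p(0,) = 2
  (p (p (r))) = p(2,) = 1
  (g (p (p (r))) (p (p (r)))) = g(1, 1) = 0


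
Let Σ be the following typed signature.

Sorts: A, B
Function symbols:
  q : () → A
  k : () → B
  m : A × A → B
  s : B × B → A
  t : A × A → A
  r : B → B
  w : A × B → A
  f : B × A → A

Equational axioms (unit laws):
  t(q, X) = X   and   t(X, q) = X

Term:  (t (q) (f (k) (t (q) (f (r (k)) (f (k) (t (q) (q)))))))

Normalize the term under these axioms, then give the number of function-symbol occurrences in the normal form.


1. (t (q) (f (k) (t (q) (f (r (k)) (f (k) (t (q) (q)))))))  →  (f (k) (t (q) (f (r (k)) (f (k) (t (q) (q))))))
2. (f (k) (t (q) (f (r (k)) (f (k) (t (q) (q))))))  →  (f (k) (f (r (k)) (f (k) (t (q) (q)))))
3. (f (k) (f (r (k)) (f (k) (t (q) (q)))))  →  (f (k) (f (r (k)) (f (k) (q))))
normal form: (f (k) (f (r (k)) (f (k) (q))))

size = 8


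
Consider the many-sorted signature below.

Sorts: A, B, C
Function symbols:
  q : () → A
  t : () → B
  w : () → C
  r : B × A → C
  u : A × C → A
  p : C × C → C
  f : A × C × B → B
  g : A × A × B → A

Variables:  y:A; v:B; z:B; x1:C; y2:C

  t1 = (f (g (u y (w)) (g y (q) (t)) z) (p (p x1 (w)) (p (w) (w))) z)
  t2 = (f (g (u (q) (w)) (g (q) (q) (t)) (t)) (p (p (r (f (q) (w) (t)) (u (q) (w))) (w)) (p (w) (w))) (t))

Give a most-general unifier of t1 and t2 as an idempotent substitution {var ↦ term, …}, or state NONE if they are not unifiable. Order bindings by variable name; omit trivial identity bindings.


{x1 ↦ (r (f (q) (w) (t)) (u (q) (w))), y ↦ (q), z ↦ (t)}


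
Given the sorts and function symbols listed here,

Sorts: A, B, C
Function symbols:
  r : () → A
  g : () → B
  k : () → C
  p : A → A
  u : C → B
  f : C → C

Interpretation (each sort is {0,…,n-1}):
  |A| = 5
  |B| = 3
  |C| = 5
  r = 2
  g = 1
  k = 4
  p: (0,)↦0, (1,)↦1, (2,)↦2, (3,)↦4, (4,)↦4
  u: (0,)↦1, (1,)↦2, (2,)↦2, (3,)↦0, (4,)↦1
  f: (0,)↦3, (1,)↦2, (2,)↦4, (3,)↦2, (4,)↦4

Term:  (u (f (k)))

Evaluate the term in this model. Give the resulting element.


value = 1

  k = 4
  (f (k)) = f(4,) = 4
  (u (f (k))) = u(4,) = 1


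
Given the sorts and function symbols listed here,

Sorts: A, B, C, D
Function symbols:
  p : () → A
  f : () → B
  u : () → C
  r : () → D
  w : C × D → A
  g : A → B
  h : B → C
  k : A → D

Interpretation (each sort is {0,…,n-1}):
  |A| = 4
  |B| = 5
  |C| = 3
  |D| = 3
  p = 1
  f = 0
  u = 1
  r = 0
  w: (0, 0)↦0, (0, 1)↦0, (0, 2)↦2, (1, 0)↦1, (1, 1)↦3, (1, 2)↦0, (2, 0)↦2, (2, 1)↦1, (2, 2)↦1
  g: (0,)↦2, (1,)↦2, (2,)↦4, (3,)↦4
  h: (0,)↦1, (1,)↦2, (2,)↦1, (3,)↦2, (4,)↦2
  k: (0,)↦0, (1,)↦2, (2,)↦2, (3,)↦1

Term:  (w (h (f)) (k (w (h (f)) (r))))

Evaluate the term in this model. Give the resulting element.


value = 0

  f = 0
  (h (f)) = h(0,) = 1
  f = 0
  (h (f)) = h(0,) = 1
  r = 0
  (w (h (f)) (r)) = w(1, 0) = 1
  (k (w (h (f)) (r))) = k(1,) = 2
  (w (h (f)) (k (w (h (f)) (r)))) = w(1, 2) = 0


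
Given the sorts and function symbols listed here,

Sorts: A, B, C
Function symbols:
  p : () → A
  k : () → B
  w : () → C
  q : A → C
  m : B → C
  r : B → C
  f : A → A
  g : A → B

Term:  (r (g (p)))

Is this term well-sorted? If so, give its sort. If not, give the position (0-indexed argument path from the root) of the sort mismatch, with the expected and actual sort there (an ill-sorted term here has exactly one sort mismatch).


well-sorted; sort = C

    (p) : A
  (g (p)) : B
(r (g (p))) : C


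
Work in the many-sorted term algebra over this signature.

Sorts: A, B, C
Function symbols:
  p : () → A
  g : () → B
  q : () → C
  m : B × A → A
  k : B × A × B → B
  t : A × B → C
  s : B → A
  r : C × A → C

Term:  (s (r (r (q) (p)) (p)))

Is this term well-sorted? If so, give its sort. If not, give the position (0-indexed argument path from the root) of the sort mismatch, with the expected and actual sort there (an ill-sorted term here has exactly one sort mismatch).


      (q) : C
      (p) : A
    (r (q) (p)) : C
    (p) : A
  (r (r (q) (p)) (p)) : C
(s (r (r (q) (p)) (p))) : ✗ arg 0 at [0] has sort C, expected B

ill-sorted at position [0]: expected B, got C
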